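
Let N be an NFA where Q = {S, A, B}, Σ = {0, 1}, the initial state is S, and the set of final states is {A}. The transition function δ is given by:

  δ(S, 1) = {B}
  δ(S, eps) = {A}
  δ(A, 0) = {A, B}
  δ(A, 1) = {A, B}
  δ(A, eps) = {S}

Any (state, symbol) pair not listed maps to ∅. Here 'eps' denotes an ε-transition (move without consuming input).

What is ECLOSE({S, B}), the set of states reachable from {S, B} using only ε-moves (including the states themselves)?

{S, A, B}

Begin with {S, B}.
ε-move S → A; add A.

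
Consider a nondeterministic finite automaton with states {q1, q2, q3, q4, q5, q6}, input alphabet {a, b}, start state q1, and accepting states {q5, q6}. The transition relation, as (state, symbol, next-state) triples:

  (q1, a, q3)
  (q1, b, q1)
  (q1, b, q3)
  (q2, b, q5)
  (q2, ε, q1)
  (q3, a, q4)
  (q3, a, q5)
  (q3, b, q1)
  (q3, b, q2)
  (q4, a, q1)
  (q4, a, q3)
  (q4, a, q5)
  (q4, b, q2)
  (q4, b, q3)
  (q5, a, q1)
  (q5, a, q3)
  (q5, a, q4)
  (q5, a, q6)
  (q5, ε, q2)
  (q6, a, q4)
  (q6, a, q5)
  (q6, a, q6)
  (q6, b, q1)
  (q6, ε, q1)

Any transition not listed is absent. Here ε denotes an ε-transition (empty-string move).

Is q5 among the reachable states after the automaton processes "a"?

Start in {q1}.
Read 'a': {q1} → {q3}.
State q5 is not in {q3}.

No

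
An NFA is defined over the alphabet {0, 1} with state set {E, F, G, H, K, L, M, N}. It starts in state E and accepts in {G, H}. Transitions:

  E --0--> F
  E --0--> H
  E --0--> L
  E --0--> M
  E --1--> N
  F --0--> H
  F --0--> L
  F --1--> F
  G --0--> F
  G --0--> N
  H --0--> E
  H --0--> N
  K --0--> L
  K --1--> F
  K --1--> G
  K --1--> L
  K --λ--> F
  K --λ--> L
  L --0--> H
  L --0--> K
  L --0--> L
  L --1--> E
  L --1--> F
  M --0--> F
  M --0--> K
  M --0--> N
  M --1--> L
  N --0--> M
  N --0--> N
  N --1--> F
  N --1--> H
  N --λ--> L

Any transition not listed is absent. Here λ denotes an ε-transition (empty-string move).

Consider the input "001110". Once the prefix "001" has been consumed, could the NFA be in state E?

Yes

Start in {E}.
Read '0': E→{F, H, L, M}; now {F, H, L, M}.
Read '0': F→{H, L}, H→{E, N}, L→{H, K, L}, M→{F, K, N}; now {E, F, H, K, L, N}.
Read '1': E→{N}, F→{F}, H→∅, K→{F, G, L}, L→{E, F}, N→{F, H}; now {E, F, G, H, L, N}.
State E is in {E, F, G, H, L, N}.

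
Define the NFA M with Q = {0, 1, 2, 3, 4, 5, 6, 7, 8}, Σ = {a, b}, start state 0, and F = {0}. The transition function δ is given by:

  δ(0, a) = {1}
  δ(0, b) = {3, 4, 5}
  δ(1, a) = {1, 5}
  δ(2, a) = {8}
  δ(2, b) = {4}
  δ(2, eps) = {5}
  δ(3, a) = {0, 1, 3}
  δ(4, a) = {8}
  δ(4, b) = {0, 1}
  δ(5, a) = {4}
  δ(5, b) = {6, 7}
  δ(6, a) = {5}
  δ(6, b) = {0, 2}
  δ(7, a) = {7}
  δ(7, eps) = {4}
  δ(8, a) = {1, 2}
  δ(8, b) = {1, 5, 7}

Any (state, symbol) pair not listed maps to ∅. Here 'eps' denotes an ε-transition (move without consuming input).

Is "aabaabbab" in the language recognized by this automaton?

Yes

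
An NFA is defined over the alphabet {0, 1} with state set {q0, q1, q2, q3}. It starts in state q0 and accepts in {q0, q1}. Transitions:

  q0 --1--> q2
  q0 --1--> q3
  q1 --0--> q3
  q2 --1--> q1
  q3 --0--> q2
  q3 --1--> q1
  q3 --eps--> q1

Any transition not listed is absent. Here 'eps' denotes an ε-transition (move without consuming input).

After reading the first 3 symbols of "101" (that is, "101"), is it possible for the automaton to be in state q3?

No

Start in {q0}.
Read '1': q0→{q2, q3}; union {q2, q3}; ε-closure = {q1, q2, q3}.
Read '0': q1→{q3}, q2→∅, q3→{q2}; union {q2, q3}; ε-closure = {q1, q2, q3}.
Read '1': q1→∅, q2→{q1}, q3→{q1}; now {q1}.
State q3 is not in {q1}.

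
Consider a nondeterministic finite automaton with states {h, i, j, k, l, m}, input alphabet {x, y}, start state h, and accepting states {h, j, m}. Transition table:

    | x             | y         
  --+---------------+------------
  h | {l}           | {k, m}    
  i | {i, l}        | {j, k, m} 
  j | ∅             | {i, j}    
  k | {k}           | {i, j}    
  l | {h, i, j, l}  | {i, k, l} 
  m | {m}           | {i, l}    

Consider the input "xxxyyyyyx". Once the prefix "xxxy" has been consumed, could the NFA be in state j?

Yes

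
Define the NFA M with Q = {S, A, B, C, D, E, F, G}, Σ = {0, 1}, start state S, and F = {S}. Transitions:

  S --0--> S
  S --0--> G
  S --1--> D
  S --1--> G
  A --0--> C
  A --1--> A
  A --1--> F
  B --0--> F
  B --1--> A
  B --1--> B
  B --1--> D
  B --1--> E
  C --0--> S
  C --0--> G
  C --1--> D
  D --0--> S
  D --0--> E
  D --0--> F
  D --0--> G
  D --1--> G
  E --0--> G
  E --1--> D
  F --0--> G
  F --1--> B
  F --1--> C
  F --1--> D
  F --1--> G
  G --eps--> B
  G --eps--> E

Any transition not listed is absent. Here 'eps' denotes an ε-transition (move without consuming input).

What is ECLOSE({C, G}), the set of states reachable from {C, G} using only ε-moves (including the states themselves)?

Begin with {C, G}.
ε-move G → B; add B.
ε-move G → E; add E.

{B, C, E, G}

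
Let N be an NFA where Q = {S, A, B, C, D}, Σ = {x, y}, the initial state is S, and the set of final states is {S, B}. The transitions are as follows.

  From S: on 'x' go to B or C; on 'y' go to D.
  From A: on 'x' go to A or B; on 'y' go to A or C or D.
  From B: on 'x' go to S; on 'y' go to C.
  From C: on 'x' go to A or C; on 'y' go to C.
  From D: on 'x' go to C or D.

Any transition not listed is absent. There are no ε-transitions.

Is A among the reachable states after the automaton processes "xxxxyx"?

Start in {S}.
Read 'x': {S} → {B, C}.
Read 'x': {B, C} → {S, A, C}.
Read 'x': {S, A, C} → {A, B, C}.
Read 'x': {A, B, C} → {S, A, B, C}.
Read 'y': {S, A, B, C} → {A, C, D}.
Read 'x': {A, C, D} → {A, B, C, D}.
State A is in {A, B, C, D}.

Yes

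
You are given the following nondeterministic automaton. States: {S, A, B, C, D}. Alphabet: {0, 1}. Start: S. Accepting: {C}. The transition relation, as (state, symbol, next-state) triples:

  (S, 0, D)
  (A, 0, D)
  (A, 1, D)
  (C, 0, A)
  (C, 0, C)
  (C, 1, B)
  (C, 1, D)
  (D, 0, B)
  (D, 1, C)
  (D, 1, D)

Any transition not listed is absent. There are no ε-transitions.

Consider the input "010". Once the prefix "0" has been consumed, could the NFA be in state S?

No

Start in {S}.
Read '0': S→{D}; now {D}.
State S is not in {D}.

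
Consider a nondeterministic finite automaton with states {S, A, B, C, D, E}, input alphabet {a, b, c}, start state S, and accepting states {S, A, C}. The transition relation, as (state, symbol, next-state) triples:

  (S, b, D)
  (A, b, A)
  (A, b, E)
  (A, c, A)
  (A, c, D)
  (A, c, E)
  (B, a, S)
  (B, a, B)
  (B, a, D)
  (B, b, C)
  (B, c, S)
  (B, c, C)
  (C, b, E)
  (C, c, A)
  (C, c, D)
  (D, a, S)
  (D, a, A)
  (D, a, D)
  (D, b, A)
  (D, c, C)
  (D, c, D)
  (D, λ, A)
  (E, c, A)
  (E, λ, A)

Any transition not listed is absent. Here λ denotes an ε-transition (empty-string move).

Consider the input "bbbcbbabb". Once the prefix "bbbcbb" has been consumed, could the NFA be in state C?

No

Start in {S}.
Read 'b': S→{D}; union {D}; ε-closure = {A, D}.
Read 'b': A→{A, E}, D→{A}; now {A, E}.
Read 'b': A→{A, E}, E→∅; now {A, E}.
Read 'c': A→{A, D, E}, E→{A}; now {A, D, E}.
Read 'b': A→{A, E}, D→{A}, E→∅; now {A, E}.
Read 'b': A→{A, E}, E→∅; now {A, E}.
State C is not in {A, E}.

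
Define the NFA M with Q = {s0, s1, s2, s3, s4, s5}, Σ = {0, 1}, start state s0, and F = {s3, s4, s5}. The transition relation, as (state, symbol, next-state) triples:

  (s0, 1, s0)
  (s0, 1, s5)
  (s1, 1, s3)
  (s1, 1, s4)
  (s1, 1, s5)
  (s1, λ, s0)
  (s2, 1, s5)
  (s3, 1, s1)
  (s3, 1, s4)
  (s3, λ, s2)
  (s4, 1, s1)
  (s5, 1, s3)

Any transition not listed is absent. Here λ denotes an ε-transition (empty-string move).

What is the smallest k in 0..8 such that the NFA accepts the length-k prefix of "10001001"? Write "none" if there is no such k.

Start in {s0}.
Read '1': {s0} → {s0, s5}.
None of the earlier sets intersect F, but {s0, s5} does.

1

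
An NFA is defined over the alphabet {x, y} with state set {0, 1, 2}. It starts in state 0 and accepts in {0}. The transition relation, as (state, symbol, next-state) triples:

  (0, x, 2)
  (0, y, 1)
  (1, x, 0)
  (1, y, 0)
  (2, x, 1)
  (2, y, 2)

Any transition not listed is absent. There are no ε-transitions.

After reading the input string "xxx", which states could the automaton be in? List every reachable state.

{0}

Start in {0}.
Read 'x': 0→{2}; now {2}.
Read 'x': 2→{1}; now {1}.
Read 'x': 1→{0}; now {0}.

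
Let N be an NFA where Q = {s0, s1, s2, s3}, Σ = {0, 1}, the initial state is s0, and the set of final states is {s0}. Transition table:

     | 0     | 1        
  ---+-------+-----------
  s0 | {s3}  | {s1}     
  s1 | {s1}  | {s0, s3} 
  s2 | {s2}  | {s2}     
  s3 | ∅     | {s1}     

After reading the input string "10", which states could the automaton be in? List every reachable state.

{s1}

Start in {s0}.
Read '1': s0→{s1}; now {s1}.
Read '0': s1→{s1}; now {s1}.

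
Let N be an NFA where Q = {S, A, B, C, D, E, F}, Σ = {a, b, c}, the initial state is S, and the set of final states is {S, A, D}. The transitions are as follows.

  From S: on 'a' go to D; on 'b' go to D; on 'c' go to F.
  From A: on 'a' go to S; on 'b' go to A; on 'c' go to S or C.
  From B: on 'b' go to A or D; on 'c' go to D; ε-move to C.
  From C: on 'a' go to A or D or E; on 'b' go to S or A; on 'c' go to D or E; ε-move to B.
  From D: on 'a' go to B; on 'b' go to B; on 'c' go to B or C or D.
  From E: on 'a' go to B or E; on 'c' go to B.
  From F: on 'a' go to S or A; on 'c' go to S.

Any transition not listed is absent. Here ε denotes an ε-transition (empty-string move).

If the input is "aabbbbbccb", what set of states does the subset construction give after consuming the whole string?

{S, A, B, C, D}

Start in {S}.
Read 'a': S→{D}; now {D}.
Read 'a': D→{B}; union {B}; ε-closure = {B, C}.
Read 'b': B→{A, D}, C→{S, A}; now {S, A, D}.
Read 'b': S→{D}, A→{A}, D→{B}; union {A, B, D}; ε-closure = {A, B, C, D}.
Read 'b': A→{A}, B→{A, D}, C→{S, A}, D→{B}; union {S, A, B, D}; ε-closure = {S, A, B, C, D}.
Read 'b': S→{D}, A→{A}, B→{A, D}, C→{S, A}, D→{B}; union {S, A, B, D}; ε-closure = {S, A, B, C, D}.
Read 'b': S→{D}, A→{A}, B→{A, D}, C→{S, A}, D→{B}; union {S, A, B, D}; ε-closure = {S, A, B, C, D}.
Read 'c': S→{F}, A→{S, C}, B→{D}, C→{D, E}, D→{B, C, D}; now {S, B, C, D, E, F}.
Read 'c': S→{F}, B→{D}, C→{D, E}, D→{B, C, D}, E→{B}, F→{S}; now {S, B, C, D, E, F}.
Read 'b': S→{D}, B→{A, D}, C→{S, A}, D→{B}, E→∅, F→∅; union {S, A, B, D}; ε-closure = {S, A, B, C, D}.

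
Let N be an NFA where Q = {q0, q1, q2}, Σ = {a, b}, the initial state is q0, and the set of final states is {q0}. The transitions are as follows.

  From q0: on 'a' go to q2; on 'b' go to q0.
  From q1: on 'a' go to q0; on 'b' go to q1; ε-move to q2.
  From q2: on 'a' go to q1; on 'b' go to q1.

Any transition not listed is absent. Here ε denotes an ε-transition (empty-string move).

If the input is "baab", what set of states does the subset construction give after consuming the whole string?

Start in {q0}.
Read 'b': {q0} → {q0}.
Read 'a': {q0} → {q2}.
Read 'a': {q2} → {q1, q2}.
Read 'b': {q1, q2} → {q1, q2}.

{q1, q2}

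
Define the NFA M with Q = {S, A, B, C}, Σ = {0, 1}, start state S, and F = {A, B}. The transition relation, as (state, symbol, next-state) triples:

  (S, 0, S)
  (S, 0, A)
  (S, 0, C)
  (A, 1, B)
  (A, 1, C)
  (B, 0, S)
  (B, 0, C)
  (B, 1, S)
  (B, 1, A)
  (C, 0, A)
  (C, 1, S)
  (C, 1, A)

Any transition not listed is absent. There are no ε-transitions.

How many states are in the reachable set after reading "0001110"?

3

Start in {S}.
Read '0': {S} → {S, A, C}.
Read '0': {S, A, C} → {S, A, C}.
Read '0': {S, A, C} → {S, A, C}.
Read '1': {S, A, C} → {S, A, B, C}.
Read '1': {S, A, B, C} → {S, A, B, C}.
Read '1': {S, A, B, C} → {S, A, B, C}.
Read '0': {S, A, B, C} → {S, A, C}.
That set has 3 states.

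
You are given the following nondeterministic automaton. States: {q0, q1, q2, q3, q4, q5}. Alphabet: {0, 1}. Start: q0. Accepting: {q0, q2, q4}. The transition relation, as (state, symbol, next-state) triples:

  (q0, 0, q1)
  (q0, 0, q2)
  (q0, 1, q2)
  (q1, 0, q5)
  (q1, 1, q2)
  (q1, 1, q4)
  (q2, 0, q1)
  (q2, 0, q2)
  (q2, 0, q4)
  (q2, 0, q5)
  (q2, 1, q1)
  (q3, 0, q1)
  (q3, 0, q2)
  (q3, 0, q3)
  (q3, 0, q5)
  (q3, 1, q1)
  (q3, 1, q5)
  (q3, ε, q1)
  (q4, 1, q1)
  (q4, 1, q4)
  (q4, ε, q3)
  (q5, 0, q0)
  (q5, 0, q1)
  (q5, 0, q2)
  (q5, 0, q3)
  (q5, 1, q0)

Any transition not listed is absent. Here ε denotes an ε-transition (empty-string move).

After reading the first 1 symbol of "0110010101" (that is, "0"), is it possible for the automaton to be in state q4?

Start in {q0}.
Read '0': {q0} → {q1, q2}.
State q4 is not in {q1, q2}.

No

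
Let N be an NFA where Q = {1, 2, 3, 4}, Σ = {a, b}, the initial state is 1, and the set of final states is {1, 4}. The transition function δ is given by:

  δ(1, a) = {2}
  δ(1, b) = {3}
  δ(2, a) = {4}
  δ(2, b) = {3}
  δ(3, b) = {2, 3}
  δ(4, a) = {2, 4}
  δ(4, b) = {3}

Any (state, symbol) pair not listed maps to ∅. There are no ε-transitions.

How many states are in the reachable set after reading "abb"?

Start in {1}.
Read 'a': 1→{2}; now {2}.
Read 'b': 2→{3}; now {3}.
Read 'b': 3→{2, 3}; now {2, 3}.
That set has 2 states.

2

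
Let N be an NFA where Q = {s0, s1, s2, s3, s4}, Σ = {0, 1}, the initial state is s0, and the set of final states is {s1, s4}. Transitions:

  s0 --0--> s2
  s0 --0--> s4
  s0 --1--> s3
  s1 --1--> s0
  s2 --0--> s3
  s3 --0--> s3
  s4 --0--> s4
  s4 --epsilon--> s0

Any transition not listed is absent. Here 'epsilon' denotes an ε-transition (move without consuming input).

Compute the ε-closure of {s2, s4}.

{s0, s2, s4}

Begin with {s2, s4}.
ε-move s4 → s0; add s0.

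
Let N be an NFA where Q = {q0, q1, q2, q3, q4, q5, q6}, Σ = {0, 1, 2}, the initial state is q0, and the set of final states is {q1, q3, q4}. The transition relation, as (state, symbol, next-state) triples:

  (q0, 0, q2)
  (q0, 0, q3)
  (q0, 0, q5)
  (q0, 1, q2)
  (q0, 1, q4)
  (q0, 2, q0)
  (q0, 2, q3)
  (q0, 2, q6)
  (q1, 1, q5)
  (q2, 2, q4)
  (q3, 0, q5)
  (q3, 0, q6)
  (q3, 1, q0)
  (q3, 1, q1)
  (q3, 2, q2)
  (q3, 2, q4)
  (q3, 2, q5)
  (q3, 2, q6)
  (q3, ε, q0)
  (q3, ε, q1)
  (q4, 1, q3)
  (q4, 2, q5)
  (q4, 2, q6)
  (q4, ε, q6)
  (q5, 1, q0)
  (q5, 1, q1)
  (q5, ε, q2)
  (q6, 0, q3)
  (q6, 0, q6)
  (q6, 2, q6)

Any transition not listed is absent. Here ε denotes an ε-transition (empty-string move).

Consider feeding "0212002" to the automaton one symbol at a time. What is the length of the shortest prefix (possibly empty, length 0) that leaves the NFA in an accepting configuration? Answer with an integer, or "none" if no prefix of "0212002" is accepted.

1

Start in {q0}.
Read '0': q0→{q2, q3, q5}; union {q2, q3, q5}; ε-closure = {q0, q1, q2, q3, q5}.
None of the earlier sets intersect F, but {q0, q1, q2, q3, q5} does.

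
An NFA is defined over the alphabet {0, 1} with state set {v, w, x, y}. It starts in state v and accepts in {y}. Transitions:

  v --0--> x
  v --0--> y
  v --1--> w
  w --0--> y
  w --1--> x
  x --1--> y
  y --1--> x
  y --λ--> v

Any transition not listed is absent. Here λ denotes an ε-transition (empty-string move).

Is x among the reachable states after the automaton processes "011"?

Yes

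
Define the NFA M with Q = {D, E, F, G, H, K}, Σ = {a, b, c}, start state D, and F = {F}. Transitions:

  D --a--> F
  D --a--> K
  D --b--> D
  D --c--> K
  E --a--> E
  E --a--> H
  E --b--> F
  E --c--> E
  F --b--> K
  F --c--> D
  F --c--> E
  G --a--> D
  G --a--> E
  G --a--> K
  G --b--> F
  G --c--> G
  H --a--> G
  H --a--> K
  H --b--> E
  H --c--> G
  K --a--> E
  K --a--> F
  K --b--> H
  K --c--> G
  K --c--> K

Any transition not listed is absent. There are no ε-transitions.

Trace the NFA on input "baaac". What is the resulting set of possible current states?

{E, G}

Start in {D}.
Read 'b': D→{D}; now {D}.
Read 'a': D→{F, K}; now {F, K}.
Read 'a': F→∅, K→{E, F}; now {E, F}.
Read 'a': E→{E, H}, F→∅; now {E, H}.
Read 'c': E→{E}, H→{G}; now {E, G}.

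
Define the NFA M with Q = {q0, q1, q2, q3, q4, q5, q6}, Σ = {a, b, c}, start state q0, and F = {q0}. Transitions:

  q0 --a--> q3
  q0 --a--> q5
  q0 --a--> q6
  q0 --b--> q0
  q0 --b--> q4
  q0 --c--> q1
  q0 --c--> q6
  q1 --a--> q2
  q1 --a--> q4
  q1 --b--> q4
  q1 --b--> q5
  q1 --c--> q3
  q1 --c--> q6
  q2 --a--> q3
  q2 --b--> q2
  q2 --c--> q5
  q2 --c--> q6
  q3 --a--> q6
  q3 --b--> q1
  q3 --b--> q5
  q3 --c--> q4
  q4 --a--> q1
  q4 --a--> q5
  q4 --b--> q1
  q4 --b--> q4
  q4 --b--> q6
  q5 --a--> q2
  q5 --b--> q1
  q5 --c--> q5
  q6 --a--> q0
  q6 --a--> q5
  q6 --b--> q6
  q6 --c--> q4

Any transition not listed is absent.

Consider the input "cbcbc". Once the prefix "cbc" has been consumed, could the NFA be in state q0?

No

Start in {q0}.
Read 'c': {q0} → {q1, q6}.
Read 'b': {q1, q6} → {q4, q5, q6}.
Read 'c': {q4, q5, q6} → {q4, q5}.
State q0 is not in {q4, q5}.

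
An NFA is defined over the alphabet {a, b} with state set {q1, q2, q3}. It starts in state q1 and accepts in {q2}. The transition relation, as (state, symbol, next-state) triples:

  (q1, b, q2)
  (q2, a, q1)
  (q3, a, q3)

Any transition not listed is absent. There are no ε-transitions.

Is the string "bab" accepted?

Yes

Start in {q1}.
Read 'b': q1→{q2}; now {q2}.
Read 'a': q2→{q1}; now {q1}.
Read 'b': q1→{q2}; now {q2}.
The final set {q2} contains the accepting state q2.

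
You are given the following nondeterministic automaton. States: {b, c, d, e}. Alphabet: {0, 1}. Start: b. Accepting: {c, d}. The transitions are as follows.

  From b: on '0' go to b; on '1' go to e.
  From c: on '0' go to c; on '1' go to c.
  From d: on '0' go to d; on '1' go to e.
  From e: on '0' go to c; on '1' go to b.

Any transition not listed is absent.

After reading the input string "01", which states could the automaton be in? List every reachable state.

Start in {b}.
Read '0': b→{b}; now {b}.
Read '1': b→{e}; now {e}.

{e}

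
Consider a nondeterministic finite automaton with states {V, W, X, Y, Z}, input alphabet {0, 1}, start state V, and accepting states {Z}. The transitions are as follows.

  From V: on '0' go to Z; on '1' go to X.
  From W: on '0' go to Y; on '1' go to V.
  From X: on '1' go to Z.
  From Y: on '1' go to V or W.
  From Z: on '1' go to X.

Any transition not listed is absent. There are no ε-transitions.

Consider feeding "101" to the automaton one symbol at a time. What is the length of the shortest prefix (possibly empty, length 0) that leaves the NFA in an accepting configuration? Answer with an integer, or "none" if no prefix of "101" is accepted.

Start in {V}.
Read '1': {V} → {X}.
Read '0': {X} → ∅.
The set is empty and remains empty for the remaining 1 symbol.
No reachable set along the way intersects F.

none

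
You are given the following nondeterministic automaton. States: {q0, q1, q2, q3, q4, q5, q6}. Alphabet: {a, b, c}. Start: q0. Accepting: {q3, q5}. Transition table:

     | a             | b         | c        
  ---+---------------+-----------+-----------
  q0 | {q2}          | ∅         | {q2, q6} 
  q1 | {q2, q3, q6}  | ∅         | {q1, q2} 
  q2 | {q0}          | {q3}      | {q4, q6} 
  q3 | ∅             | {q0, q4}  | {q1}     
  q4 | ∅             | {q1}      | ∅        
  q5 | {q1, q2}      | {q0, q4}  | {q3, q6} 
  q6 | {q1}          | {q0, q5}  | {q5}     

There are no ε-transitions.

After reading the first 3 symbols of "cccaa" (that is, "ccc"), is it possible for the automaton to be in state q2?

Start in {q0}.
Read 'c': q0→{q2, q6}; now {q2, q6}.
Read 'c': q2→{q4, q6}, q6→{q5}; now {q4, q5, q6}.
Read 'c': q4→∅, q5→{q3, q6}, q6→{q5}; now {q3, q5, q6}.
State q2 is not in {q3, q5, q6}.

No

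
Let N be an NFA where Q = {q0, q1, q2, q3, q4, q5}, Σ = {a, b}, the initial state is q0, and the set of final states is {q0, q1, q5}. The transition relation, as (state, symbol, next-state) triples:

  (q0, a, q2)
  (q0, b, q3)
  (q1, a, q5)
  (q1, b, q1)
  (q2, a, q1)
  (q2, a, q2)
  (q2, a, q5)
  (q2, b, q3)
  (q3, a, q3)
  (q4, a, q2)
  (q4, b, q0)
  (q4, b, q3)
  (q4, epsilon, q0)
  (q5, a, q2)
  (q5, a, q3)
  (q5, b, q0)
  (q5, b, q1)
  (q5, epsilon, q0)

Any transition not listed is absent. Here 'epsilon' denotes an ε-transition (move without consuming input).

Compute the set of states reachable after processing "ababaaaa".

∅

Start in {q0}.
Read 'a': q0→{q2}; now {q2}.
Read 'b': q2→{q3}; now {q3}.
Read 'a': q3→{q3}; now {q3}.
Read 'b': q3→∅; now ∅.
The set is empty and remains empty for the remaining 4 symbols.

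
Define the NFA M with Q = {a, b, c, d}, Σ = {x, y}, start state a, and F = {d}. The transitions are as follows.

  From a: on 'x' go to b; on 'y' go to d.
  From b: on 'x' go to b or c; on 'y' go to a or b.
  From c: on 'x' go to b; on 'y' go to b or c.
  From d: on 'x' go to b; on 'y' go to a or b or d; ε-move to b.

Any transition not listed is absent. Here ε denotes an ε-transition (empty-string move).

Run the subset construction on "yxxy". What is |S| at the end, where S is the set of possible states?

3

Start in {a}.
Read 'y': {a} → {b, d}.
Read 'x': {b, d} → {b, c}.
Read 'x': {b, c} → {b, c}.
Read 'y': {b, c} → {a, b, c}.
That set has 3 states.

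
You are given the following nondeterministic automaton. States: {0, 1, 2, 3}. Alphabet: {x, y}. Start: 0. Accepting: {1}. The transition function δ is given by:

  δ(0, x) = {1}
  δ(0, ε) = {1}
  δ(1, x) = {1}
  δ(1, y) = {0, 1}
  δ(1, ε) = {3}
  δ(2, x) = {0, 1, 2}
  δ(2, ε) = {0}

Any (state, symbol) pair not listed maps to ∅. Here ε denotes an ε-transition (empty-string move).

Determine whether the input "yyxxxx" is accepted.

Yes

Start: ε-closure({0}) = {0, 1, 3}.
Read 'y': {0, 1, 3} → {0, 1, 3}.
Read 'y': {0, 1, 3} → {0, 1, 3}.
Read 'x': {0, 1, 3} → {1, 3}.
Read 'x': {1, 3} → {1, 3}.
Read 'x': {1, 3} → {1, 3}.
Read 'x': {1, 3} → {1, 3}.
The final set {1, 3} contains the accepting state 1.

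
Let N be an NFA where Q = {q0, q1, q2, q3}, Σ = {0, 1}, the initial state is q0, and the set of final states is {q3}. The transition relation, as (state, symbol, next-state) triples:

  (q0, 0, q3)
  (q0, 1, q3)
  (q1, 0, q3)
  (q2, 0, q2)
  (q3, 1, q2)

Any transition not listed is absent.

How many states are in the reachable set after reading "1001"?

0

Start in {q0}.
Read '1': q0→{q3}; now {q3}.
Read '0': q3→∅; now ∅.
The set is empty and remains empty for the remaining 2 symbols.
That set has 0 states.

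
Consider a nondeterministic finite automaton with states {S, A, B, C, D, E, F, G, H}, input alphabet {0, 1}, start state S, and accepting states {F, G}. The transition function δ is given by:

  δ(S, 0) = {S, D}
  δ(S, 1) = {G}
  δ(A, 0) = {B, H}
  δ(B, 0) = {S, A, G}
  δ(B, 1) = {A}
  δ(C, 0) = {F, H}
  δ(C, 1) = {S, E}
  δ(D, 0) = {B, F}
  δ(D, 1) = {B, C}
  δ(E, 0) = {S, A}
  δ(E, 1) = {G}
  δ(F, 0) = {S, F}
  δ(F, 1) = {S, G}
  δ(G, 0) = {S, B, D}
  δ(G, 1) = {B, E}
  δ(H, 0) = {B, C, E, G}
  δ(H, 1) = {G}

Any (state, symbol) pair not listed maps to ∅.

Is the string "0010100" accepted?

Yes

Start in {S}.
Read '0': {S} → {S, D}.
Read '0': {S, D} → {S, B, D, F}.
Read '1': {S, B, D, F} → {S, A, B, C, G}.
Read '0': {S, A, B, C, G} → {S, A, B, D, F, G, H}.
Read '1': {S, A, B, D, F, G, H} → {S, A, B, C, E, G}.
Read '0': {S, A, B, C, E, G} → {S, A, B, D, F, G, H}.
Read '0': {S, A, B, D, F, G, H} → {S, A, B, C, D, E, F, G, H}.
The final set {S, A, B, C, D, E, F, G, H} contains the accepting states F, G.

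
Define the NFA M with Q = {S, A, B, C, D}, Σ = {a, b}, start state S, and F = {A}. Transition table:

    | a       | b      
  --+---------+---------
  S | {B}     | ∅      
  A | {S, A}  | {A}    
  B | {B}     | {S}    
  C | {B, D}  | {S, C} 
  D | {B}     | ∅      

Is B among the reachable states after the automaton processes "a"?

Yes

Start in {S}.
Read 'a': {S} → {B}.
State B is in {B}.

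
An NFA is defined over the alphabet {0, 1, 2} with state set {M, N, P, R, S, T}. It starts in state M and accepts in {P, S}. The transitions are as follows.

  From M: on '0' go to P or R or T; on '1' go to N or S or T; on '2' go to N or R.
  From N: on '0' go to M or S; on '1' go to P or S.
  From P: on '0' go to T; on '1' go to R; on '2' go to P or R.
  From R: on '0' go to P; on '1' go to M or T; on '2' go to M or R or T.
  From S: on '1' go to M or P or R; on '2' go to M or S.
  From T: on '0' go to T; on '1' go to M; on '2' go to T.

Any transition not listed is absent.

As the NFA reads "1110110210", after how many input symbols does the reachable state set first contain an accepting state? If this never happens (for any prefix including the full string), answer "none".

1

Start in {M}.
Read '1': M→{N, S, T}; now {N, S, T}.
None of the earlier sets intersect F, but {N, S, T} does.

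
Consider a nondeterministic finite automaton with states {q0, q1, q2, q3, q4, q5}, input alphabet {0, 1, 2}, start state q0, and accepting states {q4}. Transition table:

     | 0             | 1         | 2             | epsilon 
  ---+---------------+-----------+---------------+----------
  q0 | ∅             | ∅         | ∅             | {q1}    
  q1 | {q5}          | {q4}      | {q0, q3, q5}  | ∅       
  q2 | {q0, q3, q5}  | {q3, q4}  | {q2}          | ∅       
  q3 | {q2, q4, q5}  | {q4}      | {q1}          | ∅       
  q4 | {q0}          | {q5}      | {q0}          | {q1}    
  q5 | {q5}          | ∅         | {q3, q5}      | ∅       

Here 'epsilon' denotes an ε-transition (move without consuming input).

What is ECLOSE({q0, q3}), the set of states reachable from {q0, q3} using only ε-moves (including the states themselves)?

{q0, q1, q3}

Begin with {q0, q3}.
ε-move q0 → q1; add q1.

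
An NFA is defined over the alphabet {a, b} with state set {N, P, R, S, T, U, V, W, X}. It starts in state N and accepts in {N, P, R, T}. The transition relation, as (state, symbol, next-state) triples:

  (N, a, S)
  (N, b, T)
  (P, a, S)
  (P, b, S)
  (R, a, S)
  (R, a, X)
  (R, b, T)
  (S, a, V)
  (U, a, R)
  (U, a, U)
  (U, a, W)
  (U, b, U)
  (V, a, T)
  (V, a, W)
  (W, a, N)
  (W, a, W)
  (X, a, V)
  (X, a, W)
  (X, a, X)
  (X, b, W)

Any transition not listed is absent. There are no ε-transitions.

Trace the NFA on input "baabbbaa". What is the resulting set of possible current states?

∅

Start in {N}.
Read 'b': N→{T}; now {T}.
Read 'a': T→∅; now ∅.
The set is empty and remains empty for the remaining 6 symbols.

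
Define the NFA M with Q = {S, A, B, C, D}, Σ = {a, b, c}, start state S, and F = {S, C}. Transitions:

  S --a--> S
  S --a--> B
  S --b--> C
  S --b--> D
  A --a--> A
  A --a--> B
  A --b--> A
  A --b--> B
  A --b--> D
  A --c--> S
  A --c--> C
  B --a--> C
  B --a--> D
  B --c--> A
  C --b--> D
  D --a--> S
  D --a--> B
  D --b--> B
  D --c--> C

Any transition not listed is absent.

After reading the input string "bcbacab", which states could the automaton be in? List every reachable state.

Start in {S}.
Read 'b': S→{C, D}; now {C, D}.
Read 'c': C→∅, D→{C}; now {C}.
Read 'b': C→{D}; now {D}.
Read 'a': D→{S, B}; now {S, B}.
Read 'c': S→∅, B→{A}; now {A}.
Read 'a': A→{A, B}; now {A, B}.
Read 'b': A→{A, B, D}, B→∅; now {A, B, D}.

{A, B, D}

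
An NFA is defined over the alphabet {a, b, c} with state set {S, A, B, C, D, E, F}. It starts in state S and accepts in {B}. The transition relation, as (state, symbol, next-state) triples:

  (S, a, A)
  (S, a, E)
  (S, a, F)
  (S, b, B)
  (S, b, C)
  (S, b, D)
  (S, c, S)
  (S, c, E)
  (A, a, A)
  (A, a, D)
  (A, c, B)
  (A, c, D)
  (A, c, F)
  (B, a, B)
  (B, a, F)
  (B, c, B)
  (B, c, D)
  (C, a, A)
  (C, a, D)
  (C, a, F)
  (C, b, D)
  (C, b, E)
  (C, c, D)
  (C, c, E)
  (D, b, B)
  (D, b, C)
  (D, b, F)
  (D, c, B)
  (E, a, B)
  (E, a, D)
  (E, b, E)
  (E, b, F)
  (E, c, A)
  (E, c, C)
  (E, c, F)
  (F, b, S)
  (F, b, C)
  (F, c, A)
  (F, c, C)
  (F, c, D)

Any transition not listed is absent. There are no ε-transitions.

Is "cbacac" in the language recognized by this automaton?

Yes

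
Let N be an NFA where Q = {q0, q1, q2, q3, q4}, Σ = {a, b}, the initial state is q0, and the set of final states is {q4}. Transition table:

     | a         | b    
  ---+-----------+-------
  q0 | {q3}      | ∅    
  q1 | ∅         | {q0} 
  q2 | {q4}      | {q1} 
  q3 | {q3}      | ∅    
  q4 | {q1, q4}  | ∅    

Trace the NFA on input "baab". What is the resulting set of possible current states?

Start in {q0}.
Read 'b': q0→∅; now ∅.
The set is empty and remains empty for the remaining 3 symbols.

∅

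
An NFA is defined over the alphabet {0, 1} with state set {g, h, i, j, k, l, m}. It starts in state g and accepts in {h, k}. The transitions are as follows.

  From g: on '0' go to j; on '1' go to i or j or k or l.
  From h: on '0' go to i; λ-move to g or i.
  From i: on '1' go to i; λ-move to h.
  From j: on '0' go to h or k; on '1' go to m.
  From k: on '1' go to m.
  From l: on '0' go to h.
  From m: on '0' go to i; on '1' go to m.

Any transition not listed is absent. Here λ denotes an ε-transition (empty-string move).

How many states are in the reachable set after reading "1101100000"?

5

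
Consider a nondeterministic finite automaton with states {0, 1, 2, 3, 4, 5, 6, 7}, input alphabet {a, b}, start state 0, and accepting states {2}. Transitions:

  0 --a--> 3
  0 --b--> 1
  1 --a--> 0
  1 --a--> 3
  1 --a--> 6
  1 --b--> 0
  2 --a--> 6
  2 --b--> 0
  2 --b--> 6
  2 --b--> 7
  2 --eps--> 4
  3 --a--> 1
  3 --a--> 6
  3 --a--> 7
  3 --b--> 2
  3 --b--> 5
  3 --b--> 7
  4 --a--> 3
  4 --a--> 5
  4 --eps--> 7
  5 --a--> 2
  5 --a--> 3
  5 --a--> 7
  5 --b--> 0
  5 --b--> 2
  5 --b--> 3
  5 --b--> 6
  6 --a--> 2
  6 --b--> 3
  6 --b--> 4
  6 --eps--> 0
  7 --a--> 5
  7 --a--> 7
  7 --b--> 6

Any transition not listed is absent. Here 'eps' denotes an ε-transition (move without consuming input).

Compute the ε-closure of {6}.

{0, 6}

Begin with {6}.
ε-move 6 → 0; add 0.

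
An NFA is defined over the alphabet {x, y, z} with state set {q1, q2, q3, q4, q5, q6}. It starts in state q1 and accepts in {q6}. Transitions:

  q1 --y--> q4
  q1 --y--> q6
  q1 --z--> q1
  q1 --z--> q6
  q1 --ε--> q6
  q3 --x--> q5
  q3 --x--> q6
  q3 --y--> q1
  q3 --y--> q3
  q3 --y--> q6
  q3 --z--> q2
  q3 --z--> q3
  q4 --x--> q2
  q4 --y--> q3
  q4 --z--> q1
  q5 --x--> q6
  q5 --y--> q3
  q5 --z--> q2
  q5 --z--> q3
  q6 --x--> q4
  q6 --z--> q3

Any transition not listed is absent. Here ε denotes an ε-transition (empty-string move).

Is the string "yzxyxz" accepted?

No

Start: ε-closure({q1}) = {q1, q6}.
Read 'y': {q1, q6} → {q4, q6}.
Read 'z': {q4, q6} → {q1, q3, q6}.
Read 'x': {q1, q3, q6} → {q4, q5, q6}.
Read 'y': {q4, q5, q6} → {q3}.
Read 'x': {q3} → {q5, q6}.
Read 'z': {q5, q6} → {q2, q3}.
The final set {q2, q3} contains no accepting state.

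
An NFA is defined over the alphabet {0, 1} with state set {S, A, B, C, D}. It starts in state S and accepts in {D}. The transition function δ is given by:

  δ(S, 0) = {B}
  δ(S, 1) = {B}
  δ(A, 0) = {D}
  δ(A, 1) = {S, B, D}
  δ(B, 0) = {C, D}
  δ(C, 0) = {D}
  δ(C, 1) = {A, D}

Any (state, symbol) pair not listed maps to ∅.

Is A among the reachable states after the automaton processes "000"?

Start in {S}.
Read '0': {S} → {B}.
Read '0': {B} → {C, D}.
Read '0': {C, D} → {D}.
State A is not in {D}.

No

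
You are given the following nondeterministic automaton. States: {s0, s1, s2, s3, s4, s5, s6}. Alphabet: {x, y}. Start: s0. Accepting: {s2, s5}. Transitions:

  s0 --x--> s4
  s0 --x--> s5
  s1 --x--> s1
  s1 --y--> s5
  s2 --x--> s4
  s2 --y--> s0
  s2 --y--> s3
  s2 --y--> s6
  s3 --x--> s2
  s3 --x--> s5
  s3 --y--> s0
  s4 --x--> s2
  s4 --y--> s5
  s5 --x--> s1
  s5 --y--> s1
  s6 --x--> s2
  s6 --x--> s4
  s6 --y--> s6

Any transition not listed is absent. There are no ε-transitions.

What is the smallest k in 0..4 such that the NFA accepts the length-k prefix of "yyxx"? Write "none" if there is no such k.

none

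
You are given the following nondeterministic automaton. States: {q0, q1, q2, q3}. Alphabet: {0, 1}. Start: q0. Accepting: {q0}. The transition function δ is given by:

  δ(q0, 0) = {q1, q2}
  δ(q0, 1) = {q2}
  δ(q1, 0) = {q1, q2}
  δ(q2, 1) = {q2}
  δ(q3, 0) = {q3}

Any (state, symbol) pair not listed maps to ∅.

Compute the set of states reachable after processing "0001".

{q2}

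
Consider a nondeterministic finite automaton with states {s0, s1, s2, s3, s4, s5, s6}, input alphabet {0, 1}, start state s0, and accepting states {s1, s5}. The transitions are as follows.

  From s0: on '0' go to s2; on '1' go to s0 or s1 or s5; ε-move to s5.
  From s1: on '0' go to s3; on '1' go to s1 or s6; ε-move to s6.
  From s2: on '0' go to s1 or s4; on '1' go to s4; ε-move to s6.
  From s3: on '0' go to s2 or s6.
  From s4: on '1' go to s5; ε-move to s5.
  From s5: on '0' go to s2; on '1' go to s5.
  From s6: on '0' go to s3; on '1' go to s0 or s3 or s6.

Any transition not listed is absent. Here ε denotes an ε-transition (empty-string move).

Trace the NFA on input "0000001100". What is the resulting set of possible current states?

{s1, s2, s3, s4, s5, s6}

Start: ε-closure({s0}) = {s0, s5}.
Read '0': {s0, s5} → {s2, s6}.
Read '0': {s2, s6} → {s1, s3, s4, s5, s6}.
Read '0': {s1, s3, s4, s5, s6} → {s2, s3, s6}.
Read '0': {s2, s3, s6} → {s1, s2, s3, s4, s5, s6}.
Read '0': {s1, s2, s3, s4, s5, s6} → {s1, s2, s3, s4, s5, s6}.
Read '0': {s1, s2, s3, s4, s5, s6} → {s1, s2, s3, s4, s5, s6}.
Read '1': {s1, s2, s3, s4, s5, s6} → {s0, s1, s3, s4, s5, s6}.
Read '1': {s0, s1, s3, s4, s5, s6} → {s0, s1, s3, s5, s6}.
Read '0': {s0, s1, s3, s5, s6} → {s2, s3, s6}.
Read '0': {s2, s3, s6} → {s1, s2, s3, s4, s5, s6}.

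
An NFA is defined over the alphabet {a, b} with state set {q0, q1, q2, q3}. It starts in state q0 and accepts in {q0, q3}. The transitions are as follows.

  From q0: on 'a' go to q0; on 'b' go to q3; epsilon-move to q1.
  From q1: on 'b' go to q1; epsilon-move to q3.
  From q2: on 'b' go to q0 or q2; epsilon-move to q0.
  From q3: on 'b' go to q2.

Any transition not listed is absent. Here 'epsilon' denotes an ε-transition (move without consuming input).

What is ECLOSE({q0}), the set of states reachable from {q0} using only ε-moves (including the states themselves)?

Begin with {q0}.
ε-move q0 → q1; add q1.
ε-move q1 → q3; add q3.

{q0, q1, q3}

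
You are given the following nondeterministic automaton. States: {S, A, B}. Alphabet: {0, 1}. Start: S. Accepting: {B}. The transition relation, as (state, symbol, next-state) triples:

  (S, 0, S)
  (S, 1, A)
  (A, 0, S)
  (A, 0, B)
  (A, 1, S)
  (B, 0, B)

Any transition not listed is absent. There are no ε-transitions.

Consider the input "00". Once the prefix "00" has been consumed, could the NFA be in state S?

Yes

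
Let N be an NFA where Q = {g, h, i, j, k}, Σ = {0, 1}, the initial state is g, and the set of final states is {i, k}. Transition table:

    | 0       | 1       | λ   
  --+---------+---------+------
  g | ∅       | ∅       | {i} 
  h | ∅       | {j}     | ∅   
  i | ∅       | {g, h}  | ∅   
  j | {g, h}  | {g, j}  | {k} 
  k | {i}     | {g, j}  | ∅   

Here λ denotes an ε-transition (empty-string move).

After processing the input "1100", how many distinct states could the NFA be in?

0

Start: ε-closure({g}) = {g, i}.
Read '1': {g, i} → {g, h, i}.
Read '1': {g, h, i} → {g, h, i, j, k}.
Read '0': {g, h, i, j, k} → {g, h, i}.
Read '0': {g, h, i} → ∅.
That set has 0 states.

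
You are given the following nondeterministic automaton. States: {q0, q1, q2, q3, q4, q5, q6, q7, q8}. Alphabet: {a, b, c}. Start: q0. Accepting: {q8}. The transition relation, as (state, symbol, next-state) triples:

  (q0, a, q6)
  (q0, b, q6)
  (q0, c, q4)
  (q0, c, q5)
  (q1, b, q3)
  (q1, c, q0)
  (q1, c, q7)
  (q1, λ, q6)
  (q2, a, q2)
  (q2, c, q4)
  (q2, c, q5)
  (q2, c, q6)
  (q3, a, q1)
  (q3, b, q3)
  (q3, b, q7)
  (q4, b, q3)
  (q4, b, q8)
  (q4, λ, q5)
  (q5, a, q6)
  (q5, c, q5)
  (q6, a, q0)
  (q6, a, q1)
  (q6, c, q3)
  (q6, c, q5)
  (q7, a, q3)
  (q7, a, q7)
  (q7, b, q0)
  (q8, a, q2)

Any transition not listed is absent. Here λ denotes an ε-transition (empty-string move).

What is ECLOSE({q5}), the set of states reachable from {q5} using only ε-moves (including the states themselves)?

Begin with {q5}.
No ε-moves leave this set, so the closure equals the set itself.

{q5}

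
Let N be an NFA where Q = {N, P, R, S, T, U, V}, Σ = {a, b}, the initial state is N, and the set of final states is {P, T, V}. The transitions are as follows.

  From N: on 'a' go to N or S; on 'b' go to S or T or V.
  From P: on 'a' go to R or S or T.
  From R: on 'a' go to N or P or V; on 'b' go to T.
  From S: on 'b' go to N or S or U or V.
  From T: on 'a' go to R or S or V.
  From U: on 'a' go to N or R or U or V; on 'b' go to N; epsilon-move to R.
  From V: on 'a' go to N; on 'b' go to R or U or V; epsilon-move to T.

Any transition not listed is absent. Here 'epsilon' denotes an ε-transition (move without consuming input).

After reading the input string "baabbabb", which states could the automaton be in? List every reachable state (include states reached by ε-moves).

{N, R, S, T, U, V}

Start in {N}.
Read 'b': {N} → {S, T, V}.
Read 'a': {S, T, V} → {N, R, S, T, V}.
Read 'a': {N, R, S, T, V} → {N, P, R, S, T, V}.
Read 'b': {N, P, R, S, T, V} → {N, R, S, T, U, V}.
Read 'b': {N, R, S, T, U, V} → {N, R, S, T, U, V}.
Read 'a': {N, R, S, T, U, V} → {N, P, R, S, T, U, V}.
Read 'b': {N, P, R, S, T, U, V} → {N, R, S, T, U, V}.
Read 'b': {N, R, S, T, U, V} → {N, R, S, T, U, V}.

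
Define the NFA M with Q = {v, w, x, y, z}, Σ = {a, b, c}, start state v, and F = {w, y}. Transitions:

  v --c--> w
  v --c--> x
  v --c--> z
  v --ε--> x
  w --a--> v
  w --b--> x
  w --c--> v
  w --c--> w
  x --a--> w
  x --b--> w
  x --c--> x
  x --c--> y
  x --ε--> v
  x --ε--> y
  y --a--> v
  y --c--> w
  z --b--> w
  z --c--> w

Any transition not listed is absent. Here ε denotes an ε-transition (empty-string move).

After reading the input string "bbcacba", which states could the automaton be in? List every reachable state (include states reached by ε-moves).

Start: ε-closure({v}) = {v, x, y}.
Read 'b': v→∅, x→{w}, y→∅; now {w}.
Read 'b': w→{x}; union {x}; ε-closure = {v, x, y}.
Read 'c': v→{w, x, z}, x→{x, y}, y→{w}; union {w, x, y, z}; ε-closure = {v, w, x, y, z}.
Read 'a': v→∅, w→{v}, x→{w}, y→{v}, z→∅; union {v, w}; ε-closure = {v, w, x, y}.
Read 'c': v→{w, x, z}, w→{v, w}, x→{x, y}, y→{w}; now {v, w, x, y, z}.
Read 'b': v→∅, w→{x}, x→{w}, y→∅, z→{w}; union {w, x}; ε-closure = {v, w, x, y}.
Read 'a': v→∅, w→{v}, x→{w}, y→{v}; union {v, w}; ε-closure = {v, w, x, y}.

{v, w, x, y}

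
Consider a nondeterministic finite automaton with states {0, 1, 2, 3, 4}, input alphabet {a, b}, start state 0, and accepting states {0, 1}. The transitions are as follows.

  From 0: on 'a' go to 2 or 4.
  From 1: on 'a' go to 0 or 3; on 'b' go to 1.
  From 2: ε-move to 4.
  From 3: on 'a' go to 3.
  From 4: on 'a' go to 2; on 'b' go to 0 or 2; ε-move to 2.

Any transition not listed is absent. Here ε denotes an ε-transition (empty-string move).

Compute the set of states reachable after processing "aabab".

Start in {0}.
Read 'a': 0→{2, 4}; now {2, 4}.
Read 'a': 2→∅, 4→{2}; union {2}; ε-closure = {2, 4}.
Read 'b': 2→∅, 4→{0, 2}; union {0, 2}; ε-closure = {0, 2, 4}.
Read 'a': 0→{2, 4}, 2→∅, 4→{2}; now {2, 4}.
Read 'b': 2→∅, 4→{0, 2}; union {0, 2}; ε-closure = {0, 2, 4}.

{0, 2, 4}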